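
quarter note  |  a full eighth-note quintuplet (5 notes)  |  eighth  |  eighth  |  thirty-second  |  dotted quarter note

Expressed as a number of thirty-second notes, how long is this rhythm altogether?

Convert each value to thirty-second notes: quarter note = 8; a full eighth-note quintuplet (5 notes) (five quintuplet eighths span one half) = 16; eighth = 4; eighth = 4; thirty-second = 1; dotted quarter note = 12.
Altogether 8 + 16 + 4 + 4 + 1 + 12 = 45 thirty-second notes.

45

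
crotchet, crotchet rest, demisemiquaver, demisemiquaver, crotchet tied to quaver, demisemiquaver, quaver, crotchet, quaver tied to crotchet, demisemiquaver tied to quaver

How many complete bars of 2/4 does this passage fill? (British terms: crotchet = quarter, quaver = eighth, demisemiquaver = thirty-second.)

One bar of 2/4 = 16 thirty-second notes.
Each duration in thirty-second notes: crotchet = 8; crotchet rest = 8; demisemiquaver = 1; demisemiquaver = 1; crotchet tied to quaver (crotchet + quaver) = 12; demisemiquaver = 1; quaver = 4; crotchet = 8; quaver tied to crotchet (quaver + crotchet) = 12; demisemiquaver tied to quaver (demisemiquaver + quaver) = 5.
Altogether 8 + 8 + 1 + 1 + 12 + 1 + 4 + 8 + 12 + 5 = 60.
60 ÷ 16 = 3 complete bars with 12 left over.

3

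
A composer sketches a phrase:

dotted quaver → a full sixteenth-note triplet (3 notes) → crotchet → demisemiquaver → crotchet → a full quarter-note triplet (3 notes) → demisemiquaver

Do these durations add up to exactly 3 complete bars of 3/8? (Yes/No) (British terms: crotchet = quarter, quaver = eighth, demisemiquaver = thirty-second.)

No

One bar of 3/8 = 12 thirty-second notes, so 3 bars = 36.
Convert each value to thirty-second notes: dotted quaver = 6; a full sixteenth-note triplet (3 notes) (three triplet sixteenths span one eighth) = 4; crotchet = 8; demisemiquaver = 1; crotchet = 8; a full quarter-note triplet (3 notes) (three triplet quarters span one half) = 16; demisemiquaver = 1.
Total: 6 + 4 + 8 + 1 + 8 + 16 + 1 = 44.
44 exceeds 36, so the answer is No.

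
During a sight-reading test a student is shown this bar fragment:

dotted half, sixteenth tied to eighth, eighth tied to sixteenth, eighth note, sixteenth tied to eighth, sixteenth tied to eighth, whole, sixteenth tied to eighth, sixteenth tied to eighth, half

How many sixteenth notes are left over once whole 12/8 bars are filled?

One bar of 12/8 = 24 sixteenth notes.
In sixteenth notes: dotted half = 12; sixteenth tied to eighth (sixteenth + eighth) = 3; eighth tied to sixteenth (eighth + sixteenth) = 3; eighth note = 2; sixteenth tied to eighth (sixteenth + eighth) = 3; sixteenth tied to eighth (sixteenth + eighth) = 3; whole = 16; sixteenth tied to eighth (sixteenth + eighth) = 3; sixteenth tied to eighth (sixteenth + eighth) = 3; half = 8.
Sum: 12 + 3 + 3 + 2 + 3 + 3 + 16 + 3 + 3 + 8 = 56.
56 ÷ 24 = 2 complete bars with 8 sixteenth notes remaining.

8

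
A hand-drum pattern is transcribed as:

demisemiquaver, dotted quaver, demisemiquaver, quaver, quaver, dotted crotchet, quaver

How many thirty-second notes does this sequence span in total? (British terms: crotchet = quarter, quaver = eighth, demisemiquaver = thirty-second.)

32

Each duration in thirty-second notes: demisemiquaver = 1; dotted quaver = 6; demisemiquaver = 1; quaver = 4; quaver = 4; dotted crotchet = 12; quaver = 4.
Altogether 1 + 6 + 1 + 4 + 4 + 12 + 4 = 32 thirty-second notes.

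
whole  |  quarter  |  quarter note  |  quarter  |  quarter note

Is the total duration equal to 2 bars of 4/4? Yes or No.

Yes

One bar of 4/4 = 4 quarter notes, so 2 bars = 8.
In quarter notes: whole = 4; quarter = 1; quarter note = 1; quarter = 1; quarter note = 1.
Altogether 4 + 1 + 1 + 1 + 1 = 8.
8 equals 8, so the answer is Yes.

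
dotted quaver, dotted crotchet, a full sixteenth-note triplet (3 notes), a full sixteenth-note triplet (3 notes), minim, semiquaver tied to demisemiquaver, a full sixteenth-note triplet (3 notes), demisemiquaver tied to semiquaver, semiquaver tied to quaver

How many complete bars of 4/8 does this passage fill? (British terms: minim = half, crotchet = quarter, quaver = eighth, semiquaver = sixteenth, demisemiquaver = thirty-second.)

3

One bar of 4/8 = 16 thirty-second notes.
In thirty-second notes: dotted quaver = 6; dotted crotchet = 12; a full sixteenth-note triplet (3 notes) (three triplet sixteenths span one eighth) = 4; a full sixteenth-note triplet (3 notes) (three triplet sixteenths span one eighth) = 4; minim = 16; semiquaver tied to demisemiquaver (semiquaver + demisemiquaver) = 3; a full sixteenth-note triplet (3 notes) (three triplet sixteenths span one eighth) = 4; demisemiquaver tied to semiquaver (demisemiquaver + semiquaver) = 3; semiquaver tied to quaver (semiquaver + quaver) = 6.
Sum: 6 + 12 + 4 + 4 + 16 + 3 + 4 + 3 + 6 = 58.
58 ÷ 16 = 3 complete bars with 10 left over.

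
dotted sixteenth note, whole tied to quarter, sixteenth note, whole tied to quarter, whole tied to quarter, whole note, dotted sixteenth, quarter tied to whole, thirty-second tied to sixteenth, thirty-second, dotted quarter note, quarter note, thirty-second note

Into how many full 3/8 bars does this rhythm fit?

One bar of 3/8 = 12 thirty-second notes.
Each duration in thirty-second notes: dotted sixteenth note = 3; whole tied to quarter (whole + quarter) = 40; sixteenth note = 2; whole tied to quarter (whole + quarter) = 40; whole tied to quarter (whole + quarter) = 40; whole note = 32; dotted sixteenth = 3; quarter tied to whole (quarter + whole) = 40; thirty-second tied to sixteenth (thirty-second + sixteenth) = 3; thirty-second = 1; dotted quarter note = 12; quarter note = 8; thirty-second note = 1.
Sum: 3 + 40 + 2 + 40 + 40 + 32 + 3 + 40 + 3 + 1 + 12 + 8 + 1 = 225.
225 ÷ 12 = 18 complete bars with 9 left over.

18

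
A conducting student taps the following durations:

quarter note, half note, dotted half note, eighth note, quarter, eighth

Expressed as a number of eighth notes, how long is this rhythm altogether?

In eighth notes: quarter note = 2; half note = 4; dotted half note = 6; eighth note = 1; quarter = 2; eighth = 1.
Altogether 2 + 4 + 6 + 1 + 2 + 1 = 16 eighth notes.

16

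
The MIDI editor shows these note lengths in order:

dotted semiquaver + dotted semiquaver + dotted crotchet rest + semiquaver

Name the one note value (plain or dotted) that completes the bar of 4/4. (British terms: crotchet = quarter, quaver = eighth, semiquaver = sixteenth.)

The bar of 4/4 = 32 thirty-second notes.
Each duration in thirty-second notes: dotted semiquaver = 3; dotted semiquaver = 3; dotted crotchet rest = 12; semiquaver = 2.
Total: 3 + 3 + 12 + 2 = 20.
Remaining: 32 − 20 = 12 thirty-second notes, which is a dotted quarter note.

dotted quarter note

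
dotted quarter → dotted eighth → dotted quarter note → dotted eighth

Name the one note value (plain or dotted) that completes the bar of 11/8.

quarter note

The bar of 11/8 = 22 sixteenth notes.
In sixteenth notes: dotted quarter = 6; dotted eighth = 3; dotted quarter note = 6; dotted eighth = 3.
Adding: 6 + 3 + 6 + 3 = 18.
Remaining: 22 − 18 = 4 sixteenth notes, which is a quarter note.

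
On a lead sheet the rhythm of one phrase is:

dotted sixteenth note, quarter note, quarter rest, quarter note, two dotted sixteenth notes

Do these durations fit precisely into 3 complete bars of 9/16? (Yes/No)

No

One bar of 9/16 = 18 thirty-second notes, so 3 bars = 54.
Convert each value to thirty-second notes: dotted sixteenth note = 3; quarter note = 8; quarter rest = 8; quarter note = 8; dotted sixteenth note = 3; dotted sixteenth note = 3.
Total: 3 + 8 + 8 + 8 + 3 + 3 = 33.
33 falls short of 54, so the answer is No.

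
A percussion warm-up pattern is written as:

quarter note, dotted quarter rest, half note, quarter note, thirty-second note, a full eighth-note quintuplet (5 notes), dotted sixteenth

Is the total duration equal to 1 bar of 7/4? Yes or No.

One bar of 7/4 = 56 thirty-second notes.
Working in thirty-second notes: quarter note = 8; dotted quarter rest = 12; half note = 16; quarter note = 8; thirty-second note = 1; a full eighth-note quintuplet (5 notes) (five quintuplet eighths span one half) = 16; dotted sixteenth = 3.
Adding: 8 + 12 + 16 + 8 + 1 + 16 + 3 = 64.
64 exceeds 56, so the answer is No.

No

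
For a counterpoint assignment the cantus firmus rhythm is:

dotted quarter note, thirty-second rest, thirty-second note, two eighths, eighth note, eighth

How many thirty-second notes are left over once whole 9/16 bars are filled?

One bar of 9/16 = 18 thirty-second notes.
In thirty-second notes: dotted quarter note = 12; thirty-second rest = 1; thirty-second note = 1; eighth = 4; eighth = 4; eighth note = 4; eighth = 4.
Sum: 12 + 1 + 1 + 4 + 4 + 4 + 4 = 30.
30 ÷ 18 = 1 complete bar with 12 thirty-second notes remaining.

12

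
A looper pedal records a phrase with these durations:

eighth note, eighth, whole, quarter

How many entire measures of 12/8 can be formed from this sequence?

1

One bar of 12/8 = 12 eighth notes.
Express everything in eighth notes: eighth note = 1; eighth = 1; whole = 8; quarter = 2.
Sum: 1 + 1 + 8 + 2 = 12.
12 ÷ 12 = 1 complete bar with 0 left over.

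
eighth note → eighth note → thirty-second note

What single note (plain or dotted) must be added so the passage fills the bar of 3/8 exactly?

dotted sixteenth note

The bar of 3/8 = 12 thirty-second notes.
Working in thirty-second notes: eighth note = 4; eighth note = 4; thirty-second note = 1.
Altogether 4 + 4 + 1 = 9.
Remaining: 12 − 9 = 3 thirty-second notes, which is a dotted sixteenth note.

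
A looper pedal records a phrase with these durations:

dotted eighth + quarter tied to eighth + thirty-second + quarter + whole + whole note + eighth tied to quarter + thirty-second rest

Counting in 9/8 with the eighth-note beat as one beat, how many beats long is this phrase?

One eighth-note beat = 4 thirty-second notes.
Each duration in thirty-second notes: dotted eighth = 6; quarter tied to eighth (quarter + eighth) = 12; thirty-second = 1; quarter = 8; whole = 32; whole note = 32; eighth tied to quarter (eighth + quarter) = 12; thirty-second rest = 1.
Total: 6 + 12 + 1 + 8 + 32 + 32 + 12 + 1 = 104.
104 ÷ 4 = 26 beats.

26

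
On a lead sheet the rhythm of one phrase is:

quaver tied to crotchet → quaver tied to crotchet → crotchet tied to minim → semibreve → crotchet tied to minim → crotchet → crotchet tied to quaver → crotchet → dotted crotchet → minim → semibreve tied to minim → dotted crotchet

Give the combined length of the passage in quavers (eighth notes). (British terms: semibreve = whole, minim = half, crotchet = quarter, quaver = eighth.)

55

Working in eighth notes: quaver tied to crotchet (quaver + crotchet) = 3; quaver tied to crotchet (quaver + crotchet) = 3; crotchet tied to minim (crotchet + minim) = 6; semibreve = 8; crotchet tied to minim (crotchet + minim) = 6; crotchet = 2; crotchet tied to quaver (crotchet + quaver) = 3; crotchet = 2; dotted crotchet = 3; minim = 4; semibreve tied to minim (semibreve + minim) = 12; dotted crotchet = 3.
Altogether 3 + 3 + 6 + 8 + 6 + 2 + 3 + 2 + 3 + 4 + 12 + 3 = 55 eighth notes.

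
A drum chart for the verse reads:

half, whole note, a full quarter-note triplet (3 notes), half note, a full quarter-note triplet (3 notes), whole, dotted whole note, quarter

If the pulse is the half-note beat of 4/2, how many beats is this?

11.5

One half-note beat = 2 quarter notes.
Convert each value to quarter notes: half = 2; whole note = 4; a full quarter-note triplet (3 notes) (three triplet quarters span one half) = 2; half note = 2; a full quarter-note triplet (3 notes) (three triplet quarters span one half) = 2; whole = 4; dotted whole note = 6; quarter = 1.
Altogether 2 + 4 + 2 + 2 + 2 + 4 + 6 + 1 = 23.
23 ÷ 2 = 11.5 beats.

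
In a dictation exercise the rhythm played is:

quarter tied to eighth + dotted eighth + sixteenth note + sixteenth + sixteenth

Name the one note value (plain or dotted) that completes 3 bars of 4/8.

3 bars of 4/8 = 24 sixteenth notes.
Express everything in sixteenth notes: quarter tied to eighth (quarter + eighth) = 6; dotted eighth = 3; sixteenth note = 1; sixteenth = 1; sixteenth = 1.
Adding: 6 + 3 + 1 + 1 + 1 = 12.
Remaining: 24 − 12 = 12 sixteenth notes, which is a dotted half note.

dotted half note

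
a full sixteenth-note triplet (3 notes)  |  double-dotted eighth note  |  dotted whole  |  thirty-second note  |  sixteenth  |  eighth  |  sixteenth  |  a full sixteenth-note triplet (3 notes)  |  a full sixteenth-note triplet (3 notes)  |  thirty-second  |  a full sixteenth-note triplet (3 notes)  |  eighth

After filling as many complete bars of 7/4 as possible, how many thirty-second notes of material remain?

One bar of 7/4 = 56 thirty-second notes.
Each duration in thirty-second notes: a full sixteenth-note triplet (3 notes) (three triplet sixteenths span one eighth) = 4; double-dotted eighth note = 7; dotted whole = 48; thirty-second note = 1; sixteenth = 2; eighth = 4; sixteenth = 2; a full sixteenth-note triplet (3 notes) (three triplet sixteenths span one eighth) = 4; a full sixteenth-note triplet (3 notes) (three triplet sixteenths span one eighth) = 4; thirty-second = 1; a full sixteenth-note triplet (3 notes) (three triplet sixteenths span one eighth) = 4; eighth = 4.
Total: 4 + 7 + 48 + 1 + 2 + 4 + 2 + 4 + 4 + 1 + 4 + 4 = 85.
85 ÷ 56 = 1 complete bar with 29 thirty-second notes remaining.

29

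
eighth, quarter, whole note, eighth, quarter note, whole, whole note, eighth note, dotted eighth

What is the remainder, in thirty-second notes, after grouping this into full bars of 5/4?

10

One bar of 5/4 = 20 sixteenth notes.
Express everything in sixteenth notes: eighth = 2; quarter = 4; whole note = 16; eighth = 2; quarter note = 4; whole = 16; whole note = 16; eighth note = 2; dotted eighth = 3.
Altogether 2 + 4 + 16 + 2 + 4 + 16 + 16 + 2 + 3 = 65.
65 ÷ 20 = 3 complete bars with 5 sixteenth notes remaining = 10 thirty-second notes.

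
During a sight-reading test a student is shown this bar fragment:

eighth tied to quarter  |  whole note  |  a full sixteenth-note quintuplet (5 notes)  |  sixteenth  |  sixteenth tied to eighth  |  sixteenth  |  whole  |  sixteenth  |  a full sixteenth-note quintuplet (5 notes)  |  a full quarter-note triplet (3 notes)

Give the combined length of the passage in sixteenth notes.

60

Express everything in sixteenth notes: eighth tied to quarter (eighth + quarter) = 6; whole note = 16; a full sixteenth-note quintuplet (5 notes) (five quintuplet sixteenths span one quarter) = 4; sixteenth = 1; sixteenth tied to eighth (sixteenth + eighth) = 3; sixteenth = 1; whole = 16; sixteenth = 1; a full sixteenth-note quintuplet (5 notes) (five quintuplet sixteenths span one quarter) = 4; a full quarter-note triplet (3 notes) (three triplet quarters span one half) = 8.
Altogether 6 + 16 + 4 + 1 + 3 + 1 + 16 + 1 + 4 + 8 = 60 sixteenth notes.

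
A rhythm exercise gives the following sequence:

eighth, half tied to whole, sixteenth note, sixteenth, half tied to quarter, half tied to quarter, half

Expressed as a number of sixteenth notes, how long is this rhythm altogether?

Convert each value to sixteenth notes: eighth = 2; half tied to whole (half + whole) = 24; sixteenth note = 1; sixteenth = 1; half tied to quarter (half + quarter) = 12; half tied to quarter (half + quarter) = 12; half = 8.
Altogether 2 + 24 + 1 + 1 + 12 + 12 + 8 = 60 sixteenth notes.

60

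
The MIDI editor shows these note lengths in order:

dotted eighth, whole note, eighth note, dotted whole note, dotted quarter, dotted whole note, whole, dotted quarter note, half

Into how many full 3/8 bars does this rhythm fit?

One bar of 3/8 = 6 sixteenth notes.
Each duration in sixteenth notes: dotted eighth = 3; whole note = 16; eighth note = 2; dotted whole note = 24; dotted quarter = 6; dotted whole note = 24; whole = 16; dotted quarter note = 6; half = 8.
Sum: 3 + 16 + 2 + 24 + 6 + 24 + 16 + 6 + 8 = 105.
105 ÷ 6 = 17 complete bars with 3 left over.

17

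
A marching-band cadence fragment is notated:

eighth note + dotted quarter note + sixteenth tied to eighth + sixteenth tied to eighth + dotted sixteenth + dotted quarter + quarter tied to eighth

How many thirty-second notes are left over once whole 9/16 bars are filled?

One bar of 9/16 = 18 thirty-second notes.
Express everything in thirty-second notes: eighth note = 4; dotted quarter note = 12; sixteenth tied to eighth (sixteenth + eighth) = 6; sixteenth tied to eighth (sixteenth + eighth) = 6; dotted sixteenth = 3; dotted quarter = 12; quarter tied to eighth (quarter + eighth) = 12.
Total: 4 + 12 + 6 + 6 + 3 + 12 + 12 = 55.
55 ÷ 18 = 3 complete bars with 1 thirty-second note remaining.

1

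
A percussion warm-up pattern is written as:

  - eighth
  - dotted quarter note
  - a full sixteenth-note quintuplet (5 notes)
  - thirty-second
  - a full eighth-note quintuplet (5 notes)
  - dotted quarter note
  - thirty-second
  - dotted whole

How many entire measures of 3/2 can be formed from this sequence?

One bar of 3/2 = 48 thirty-second notes.
Convert each value to thirty-second notes: eighth = 4; dotted quarter note = 12; a full sixteenth-note quintuplet (5 notes) (five quintuplet sixteenths span one quarter) = 8; thirty-second = 1; a full eighth-note quintuplet (5 notes) (five quintuplet eighths span one half) = 16; dotted quarter note = 12; thirty-second = 1; dotted whole = 48.
Altogether 4 + 12 + 8 + 1 + 16 + 12 + 1 + 48 = 102.
102 ÷ 48 = 2 complete bars with 6 left over.

2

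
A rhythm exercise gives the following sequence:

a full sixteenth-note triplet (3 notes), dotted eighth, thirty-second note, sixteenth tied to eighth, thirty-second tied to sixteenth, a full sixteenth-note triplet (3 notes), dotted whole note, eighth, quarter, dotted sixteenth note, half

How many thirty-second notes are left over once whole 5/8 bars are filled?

3

One bar of 5/8 = 20 thirty-second notes.
In thirty-second notes: a full sixteenth-note triplet (3 notes) (three triplet sixteenths span one eighth) = 4; dotted eighth = 6; thirty-second note = 1; sixteenth tied to eighth (sixteenth + eighth) = 6; thirty-second tied to sixteenth (thirty-second + sixteenth) = 3; a full sixteenth-note triplet (3 notes) (three triplet sixteenths span one eighth) = 4; dotted whole note = 48; eighth = 4; quarter = 8; dotted sixteenth note = 3; half = 16.
Adding: 4 + 6 + 1 + 6 + 3 + 4 + 48 + 4 + 8 + 3 + 16 = 103.
103 ÷ 20 = 5 complete bars with 3 thirty-second notes remaining.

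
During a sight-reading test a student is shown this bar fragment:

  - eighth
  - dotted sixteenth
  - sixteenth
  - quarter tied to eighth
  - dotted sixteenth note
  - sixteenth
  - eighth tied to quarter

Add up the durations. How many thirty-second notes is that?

38

Working in thirty-second notes: eighth = 4; dotted sixteenth = 3; sixteenth = 2; quarter tied to eighth (quarter + eighth) = 12; dotted sixteenth note = 3; sixteenth = 2; eighth tied to quarter (eighth + quarter) = 12.
Total: 4 + 3 + 2 + 12 + 3 + 2 + 12 = 38 thirty-second notes.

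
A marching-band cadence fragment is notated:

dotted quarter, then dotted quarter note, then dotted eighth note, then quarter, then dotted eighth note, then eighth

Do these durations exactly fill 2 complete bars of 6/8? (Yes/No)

One bar of 6/8 = 12 sixteenth notes, so 2 bars = 24.
Convert each value to sixteenth notes: dotted quarter = 6; dotted quarter note = 6; dotted eighth note = 3; quarter = 4; dotted eighth note = 3; eighth = 2.
Sum: 6 + 6 + 3 + 4 + 3 + 2 = 24.
24 equals 24, so the answer is Yes.

Yes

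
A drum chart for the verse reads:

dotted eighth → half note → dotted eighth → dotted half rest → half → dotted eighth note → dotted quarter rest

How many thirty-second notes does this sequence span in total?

86

In thirty-second notes: dotted eighth = 6; half note = 16; dotted eighth = 6; dotted half rest = 24; half = 16; dotted eighth note = 6; dotted quarter rest = 12.
Sum: 6 + 16 + 6 + 24 + 16 + 6 + 12 = 86 thirty-second notes.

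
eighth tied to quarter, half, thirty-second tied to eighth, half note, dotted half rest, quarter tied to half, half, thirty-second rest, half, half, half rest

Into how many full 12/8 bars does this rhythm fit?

One bar of 12/8 = 48 thirty-second notes.
Convert each value to thirty-second notes: eighth tied to quarter (eighth + quarter) = 12; half = 16; thirty-second tied to eighth (thirty-second + eighth) = 5; half note = 16; dotted half rest = 24; quarter tied to half (quarter + half) = 24; half = 16; thirty-second rest = 1; half = 16; half = 16; half rest = 16.
Adding: 12 + 16 + 5 + 16 + 24 + 24 + 16 + 1 + 16 + 16 + 16 = 162.
162 ÷ 48 = 3 complete bars with 18 left over.

3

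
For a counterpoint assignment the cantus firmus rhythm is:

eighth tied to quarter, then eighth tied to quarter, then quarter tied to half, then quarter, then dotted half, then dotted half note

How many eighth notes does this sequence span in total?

26

Working in eighth notes: eighth tied to quarter (eighth + quarter) = 3; eighth tied to quarter (eighth + quarter) = 3; quarter tied to half (quarter + half) = 6; quarter = 2; dotted half = 6; dotted half note = 6.
Total: 3 + 3 + 6 + 2 + 6 + 6 = 26 eighth notes.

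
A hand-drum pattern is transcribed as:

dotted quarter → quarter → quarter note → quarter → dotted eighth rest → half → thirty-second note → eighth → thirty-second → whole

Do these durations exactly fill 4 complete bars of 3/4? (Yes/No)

Yes

One bar of 3/4 = 24 thirty-second notes, so 4 bars = 96.
Each duration in thirty-second notes: dotted quarter = 12; quarter = 8; quarter note = 8; quarter = 8; dotted eighth rest = 6; half = 16; thirty-second note = 1; eighth = 4; thirty-second = 1; whole = 32.
Sum: 12 + 8 + 8 + 8 + 6 + 16 + 1 + 4 + 1 + 32 = 96.
96 equals 96, so the answer is Yes.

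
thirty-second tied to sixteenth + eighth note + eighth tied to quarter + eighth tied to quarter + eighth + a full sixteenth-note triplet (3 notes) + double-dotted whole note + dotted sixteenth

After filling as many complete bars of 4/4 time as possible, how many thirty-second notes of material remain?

One bar of 4/4 = 32 thirty-second notes.
Working in thirty-second notes: thirty-second tied to sixteenth (thirty-second + sixteenth) = 3; eighth note = 4; eighth tied to quarter (eighth + quarter) = 12; eighth tied to quarter (eighth + quarter) = 12; eighth = 4; a full sixteenth-note triplet (3 notes) (three triplet sixteenths span one eighth) = 4; double-dotted whole note = 56; dotted sixteenth = 3.
Total: 3 + 4 + 12 + 12 + 4 + 4 + 56 + 3 = 98.
98 ÷ 32 = 3 complete bars with 2 thirty-second notes remaining.

2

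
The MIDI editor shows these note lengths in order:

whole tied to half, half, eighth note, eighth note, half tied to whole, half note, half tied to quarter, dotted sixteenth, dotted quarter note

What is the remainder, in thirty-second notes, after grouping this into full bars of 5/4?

15

One bar of 5/4 = 40 thirty-second notes.
Working in thirty-second notes: whole tied to half (whole + half) = 48; half = 16; eighth note = 4; eighth note = 4; half tied to whole (half + whole) = 48; half note = 16; half tied to quarter (half + quarter) = 24; dotted sixteenth = 3; dotted quarter note = 12.
Altogether 48 + 16 + 4 + 4 + 48 + 16 + 24 + 3 + 12 = 175.
175 ÷ 40 = 4 complete bars with 15 thirty-second notes remaining.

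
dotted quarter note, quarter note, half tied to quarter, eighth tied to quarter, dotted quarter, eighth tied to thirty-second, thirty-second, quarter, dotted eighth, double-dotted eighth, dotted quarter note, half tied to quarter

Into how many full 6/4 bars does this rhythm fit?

2

One bar of 6/4 = 48 thirty-second notes.
Each duration in thirty-second notes: dotted quarter note = 12; quarter note = 8; half tied to quarter (half + quarter) = 24; eighth tied to quarter (eighth + quarter) = 12; dotted quarter = 12; eighth tied to thirty-second (eighth + thirty-second) = 5; thirty-second = 1; quarter = 8; dotted eighth = 6; double-dotted eighth = 7; dotted quarter note = 12; half tied to quarter (half + quarter) = 24.
Sum: 12 + 8 + 24 + 12 + 12 + 5 + 1 + 8 + 6 + 7 + 12 + 24 = 131.
131 ÷ 48 = 2 complete bars with 35 left over.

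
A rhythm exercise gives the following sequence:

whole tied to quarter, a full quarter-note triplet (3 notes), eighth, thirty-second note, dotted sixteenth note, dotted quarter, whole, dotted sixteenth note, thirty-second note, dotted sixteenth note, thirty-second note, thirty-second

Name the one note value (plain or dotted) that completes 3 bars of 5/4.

dotted sixteenth note

3 bars of 5/4 = 120 thirty-second notes.
Working in thirty-second notes: whole tied to quarter (whole + quarter) = 40; a full quarter-note triplet (3 notes) (three triplet quarters span one half) = 16; eighth = 4; thirty-second note = 1; dotted sixteenth note = 3; dotted quarter = 12; whole = 32; dotted sixteenth note = 3; thirty-second note = 1; dotted sixteenth note = 3; thirty-second note = 1; thirty-second = 1.
Sum: 40 + 16 + 4 + 1 + 3 + 12 + 32 + 3 + 1 + 3 + 1 + 1 = 117.
Remaining: 120 − 117 = 3 thirty-second notes, which is a dotted sixteenth note.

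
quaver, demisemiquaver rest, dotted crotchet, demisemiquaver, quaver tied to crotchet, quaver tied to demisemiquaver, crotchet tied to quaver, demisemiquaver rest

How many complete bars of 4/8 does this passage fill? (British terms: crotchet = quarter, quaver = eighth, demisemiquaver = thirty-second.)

3

One bar of 4/8 = 16 thirty-second notes.
Working in thirty-second notes: quaver = 4; demisemiquaver rest = 1; dotted crotchet = 12; demisemiquaver = 1; quaver tied to crotchet (quaver + crotchet) = 12; quaver tied to demisemiquaver (quaver + demisemiquaver) = 5; crotchet tied to quaver (crotchet + quaver) = 12; demisemiquaver rest = 1.
Total: 4 + 1 + 12 + 1 + 12 + 5 + 12 + 1 = 48.
48 ÷ 16 = 3 complete bars with 0 left over.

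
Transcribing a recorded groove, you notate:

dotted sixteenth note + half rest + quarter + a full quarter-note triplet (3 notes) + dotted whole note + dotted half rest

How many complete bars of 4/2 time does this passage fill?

1

One bar of 4/2 = 64 thirty-second notes.
Convert each value to thirty-second notes: dotted sixteenth note = 3; half rest = 16; quarter = 8; a full quarter-note triplet (3 notes) (three triplet quarters span one half) = 16; dotted whole note = 48; dotted half rest = 24.
Adding: 3 + 16 + 8 + 16 + 48 + 24 = 115.
115 ÷ 64 = 1 complete bar with 51 left over.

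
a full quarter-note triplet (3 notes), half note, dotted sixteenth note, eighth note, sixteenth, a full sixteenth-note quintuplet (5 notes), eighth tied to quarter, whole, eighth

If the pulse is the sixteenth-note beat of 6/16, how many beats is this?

One sixteenth-note beat = 2 thirty-second notes.
Express everything in thirty-second notes: a full quarter-note triplet (3 notes) (three triplet quarters span one half) = 16; half note = 16; dotted sixteenth note = 3; eighth note = 4; sixteenth = 2; a full sixteenth-note quintuplet (5 notes) (five quintuplet sixteenths span one quarter) = 8; eighth tied to quarter (eighth + quarter) = 12; whole = 32; eighth = 4.
Adding: 16 + 16 + 3 + 4 + 2 + 8 + 12 + 32 + 4 = 97.
97 ÷ 2 = 48.5 beats.

48.5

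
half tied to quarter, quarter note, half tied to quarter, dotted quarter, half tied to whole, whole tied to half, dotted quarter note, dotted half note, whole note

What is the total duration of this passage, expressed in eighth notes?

Express everything in eighth notes: half tied to quarter (half + quarter) = 6; quarter note = 2; half tied to quarter (half + quarter) = 6; dotted quarter = 3; half tied to whole (half + whole) = 12; whole tied to half (whole + half) = 12; dotted quarter note = 3; dotted half note = 6; whole note = 8.
Sum: 6 + 2 + 6 + 3 + 12 + 12 + 3 + 6 + 8 = 58 eighth notes.

58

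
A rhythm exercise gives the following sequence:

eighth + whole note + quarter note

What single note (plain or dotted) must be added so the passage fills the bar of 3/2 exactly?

eighth note

The bar of 3/2 = 12 eighth notes.
Each duration in eighth notes: eighth = 1; whole note = 8; quarter note = 2.
Altogether 1 + 8 + 2 = 11.
Remaining: 12 − 11 = 1 eighth note, which is a eighth note.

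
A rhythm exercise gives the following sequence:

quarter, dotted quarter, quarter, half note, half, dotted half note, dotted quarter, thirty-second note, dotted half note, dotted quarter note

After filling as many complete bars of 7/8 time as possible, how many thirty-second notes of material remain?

21

One bar of 7/8 = 28 thirty-second notes.
Express everything in thirty-second notes: quarter = 8; dotted quarter = 12; quarter = 8; half note = 16; half = 16; dotted half note = 24; dotted quarter = 12; thirty-second note = 1; dotted half note = 24; dotted quarter note = 12.
Adding: 8 + 12 + 8 + 16 + 16 + 24 + 12 + 1 + 24 + 12 = 133.
133 ÷ 28 = 4 complete bars with 21 thirty-second notes remaining.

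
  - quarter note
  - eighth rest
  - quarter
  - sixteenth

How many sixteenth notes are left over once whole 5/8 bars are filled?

1

One bar of 5/8 = 10 sixteenth notes.
Convert each value to sixteenth notes: quarter note = 4; eighth rest = 2; quarter = 4; sixteenth = 1.
Altogether 4 + 2 + 4 + 1 = 11.
11 ÷ 10 = 1 complete bar with 1 sixteenth note remaining.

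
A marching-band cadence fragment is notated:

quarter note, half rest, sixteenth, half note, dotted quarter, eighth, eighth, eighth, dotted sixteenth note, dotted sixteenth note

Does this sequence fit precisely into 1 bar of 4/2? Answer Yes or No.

No

One bar of 4/2 = 64 thirty-second notes.
In thirty-second notes: quarter note = 8; half rest = 16; sixteenth = 2; half note = 16; dotted quarter = 12; eighth = 4; eighth = 4; eighth = 4; dotted sixteenth note = 3; dotted sixteenth note = 3.
Adding: 8 + 16 + 2 + 16 + 12 + 4 + 4 + 4 + 3 + 3 = 72.
72 exceeds 64, so the answer is No.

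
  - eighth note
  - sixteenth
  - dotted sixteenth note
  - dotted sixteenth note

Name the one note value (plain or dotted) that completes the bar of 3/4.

The bar of 3/4 = 24 thirty-second notes.
Convert each value to thirty-second notes: eighth note = 4; sixteenth = 2; dotted sixteenth note = 3; dotted sixteenth note = 3.
Total: 4 + 2 + 3 + 3 = 12.
Remaining: 24 − 12 = 12 thirty-second notes, which is a dotted quarter note.

dotted quarter note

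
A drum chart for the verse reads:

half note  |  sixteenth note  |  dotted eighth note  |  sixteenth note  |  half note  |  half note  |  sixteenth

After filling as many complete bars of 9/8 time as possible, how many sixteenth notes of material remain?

12

One bar of 9/8 = 18 sixteenth notes.
Express everything in sixteenth notes: half note = 8; sixteenth note = 1; dotted eighth note = 3; sixteenth note = 1; half note = 8; half note = 8; sixteenth = 1.
Adding: 8 + 1 + 3 + 1 + 8 + 8 + 1 = 30.
30 ÷ 18 = 1 complete bar with 12 sixteenth notes remaining.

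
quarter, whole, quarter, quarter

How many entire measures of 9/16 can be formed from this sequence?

One bar of 9/16 = 9 sixteenth notes.
Each duration in sixteenth notes: quarter = 4; whole = 16; quarter = 4; quarter = 4.
Altogether 4 + 16 + 4 + 4 = 28.
28 ÷ 9 = 3 complete bars with 1 left over.

3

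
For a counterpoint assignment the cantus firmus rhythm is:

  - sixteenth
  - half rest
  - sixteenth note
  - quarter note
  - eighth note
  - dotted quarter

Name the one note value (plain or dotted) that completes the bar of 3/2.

The bar of 3/2 = 24 sixteenth notes.
Working in sixteenth notes: sixteenth = 1; half rest = 8; sixteenth note = 1; quarter note = 4; eighth note = 2; dotted quarter = 6.
Total: 1 + 8 + 1 + 4 + 2 + 6 = 22.
Remaining: 24 − 22 = 2 sixteenth notes, which is a eighth note.

eighth note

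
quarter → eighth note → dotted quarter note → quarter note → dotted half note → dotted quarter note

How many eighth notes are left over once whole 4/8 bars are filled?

One bar of 4/8 = 4 eighth notes.
In eighth notes: quarter = 2; eighth note = 1; dotted quarter note = 3; quarter note = 2; dotted half note = 6; dotted quarter note = 3.
Sum: 2 + 1 + 3 + 2 + 6 + 3 = 17.
17 ÷ 4 = 4 complete bars with 1 eighth note remaining.

1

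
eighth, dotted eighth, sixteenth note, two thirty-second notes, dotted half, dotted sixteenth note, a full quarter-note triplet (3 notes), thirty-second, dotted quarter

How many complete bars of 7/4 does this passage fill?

1

One bar of 7/4 = 56 thirty-second notes.
Convert each value to thirty-second notes: eighth = 4; dotted eighth = 6; sixteenth note = 2; thirty-second note = 1; thirty-second note = 1; dotted half = 24; dotted sixteenth note = 3; a full quarter-note triplet (3 notes) (three triplet quarters span one half) = 16; thirty-second = 1; dotted quarter = 12.
Altogether 4 + 6 + 2 + 1 + 1 + 24 + 3 + 16 + 1 + 12 = 70.
70 ÷ 56 = 1 complete bar with 14 left over.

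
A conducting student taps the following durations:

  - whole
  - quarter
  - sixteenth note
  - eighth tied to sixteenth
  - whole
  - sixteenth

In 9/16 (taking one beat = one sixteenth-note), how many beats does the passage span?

41

One sixteenth-note beat = 2 thirty-second notes.
Each duration in thirty-second notes: whole = 32; quarter = 8; sixteenth note = 2; eighth tied to sixteenth (eighth + sixteenth) = 6; whole = 32; sixteenth = 2.
Sum: 32 + 8 + 2 + 6 + 32 + 2 = 82.
82 ÷ 2 = 41 beats.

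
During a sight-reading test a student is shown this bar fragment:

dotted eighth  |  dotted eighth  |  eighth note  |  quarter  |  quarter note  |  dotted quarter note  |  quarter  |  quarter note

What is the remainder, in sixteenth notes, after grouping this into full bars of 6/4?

6

One bar of 6/4 = 24 sixteenth notes.
Each duration in sixteenth notes: dotted eighth = 3; dotted eighth = 3; eighth note = 2; quarter = 4; quarter note = 4; dotted quarter note = 6; quarter = 4; quarter note = 4.
Total: 3 + 3 + 2 + 4 + 4 + 6 + 4 + 4 = 30.
30 ÷ 24 = 1 complete bar with 6 sixteenth notes remaining.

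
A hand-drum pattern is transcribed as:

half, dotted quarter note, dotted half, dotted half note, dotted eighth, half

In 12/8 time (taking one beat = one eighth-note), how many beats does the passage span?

One eighth-note beat = 2 sixteenth notes.
Each duration in sixteenth notes: half = 8; dotted quarter note = 6; dotted half = 12; dotted half note = 12; dotted eighth = 3; half = 8.
Sum: 8 + 6 + 12 + 12 + 3 + 8 = 49.
49 ÷ 2 = 24.5 beats.

24.5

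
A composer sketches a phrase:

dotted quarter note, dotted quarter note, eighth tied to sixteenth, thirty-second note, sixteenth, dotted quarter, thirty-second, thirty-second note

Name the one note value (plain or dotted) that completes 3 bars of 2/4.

3 bars of 2/4 = 48 thirty-second notes.
Working in thirty-second notes: dotted quarter note = 12; dotted quarter note = 12; eighth tied to sixteenth (eighth + sixteenth) = 6; thirty-second note = 1; sixteenth = 2; dotted quarter = 12; thirty-second = 1; thirty-second note = 1.
Sum: 12 + 12 + 6 + 1 + 2 + 12 + 1 + 1 = 47.
Remaining: 48 − 47 = 1 thirty-second note, which is a thirty-second note.

thirty-second note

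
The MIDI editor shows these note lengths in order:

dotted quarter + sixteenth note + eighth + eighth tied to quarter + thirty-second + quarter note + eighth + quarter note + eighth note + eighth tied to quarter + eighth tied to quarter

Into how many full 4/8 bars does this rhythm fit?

One bar of 4/8 = 16 thirty-second notes.
Working in thirty-second notes: dotted quarter = 12; sixteenth note = 2; eighth = 4; eighth tied to quarter (eighth + quarter) = 12; thirty-second = 1; quarter note = 8; eighth = 4; quarter note = 8; eighth note = 4; eighth tied to quarter (eighth + quarter) = 12; eighth tied to quarter (eighth + quarter) = 12.
Altogether 12 + 2 + 4 + 12 + 1 + 8 + 4 + 8 + 4 + 12 + 12 = 79.
79 ÷ 16 = 4 complete bars with 15 left over.

4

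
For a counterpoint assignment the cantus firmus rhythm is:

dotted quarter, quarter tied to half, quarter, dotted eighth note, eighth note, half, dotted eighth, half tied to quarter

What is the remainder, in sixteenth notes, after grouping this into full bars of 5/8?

One bar of 5/8 = 10 sixteenth notes.
Each duration in sixteenth notes: dotted quarter = 6; quarter tied to half (quarter + half) = 12; quarter = 4; dotted eighth note = 3; eighth note = 2; half = 8; dotted eighth = 3; half tied to quarter (half + quarter) = 12.
Altogether 6 + 12 + 4 + 3 + 2 + 8 + 3 + 12 = 50.
50 ÷ 10 = 5 complete bars with 0 sixteenth notes remaining.

0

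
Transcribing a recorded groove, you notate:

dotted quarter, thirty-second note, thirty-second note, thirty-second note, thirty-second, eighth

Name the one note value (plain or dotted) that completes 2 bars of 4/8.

2 bars of 4/8 = 32 thirty-second notes.
Express everything in thirty-second notes: dotted quarter = 12; thirty-second note = 1; thirty-second note = 1; thirty-second note = 1; thirty-second = 1; eighth = 4.
Altogether 12 + 1 + 1 + 1 + 1 + 4 = 20.
Remaining: 32 − 20 = 12 thirty-second notes, which is a dotted quarter note.

dotted quarter note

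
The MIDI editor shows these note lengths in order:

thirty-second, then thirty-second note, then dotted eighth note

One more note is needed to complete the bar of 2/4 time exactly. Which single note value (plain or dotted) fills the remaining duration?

quarter note

The bar of 2/4 = 16 thirty-second notes.
Each duration in thirty-second notes: thirty-second = 1; thirty-second note = 1; dotted eighth note = 6.
Sum: 1 + 1 + 6 = 8.
Remaining: 16 − 8 = 8 thirty-second notes, which is a quarter note.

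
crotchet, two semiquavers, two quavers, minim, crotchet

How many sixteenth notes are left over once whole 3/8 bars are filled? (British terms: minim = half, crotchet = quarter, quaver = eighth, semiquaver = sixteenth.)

4

One bar of 3/8 = 6 sixteenth notes.
Express everything in sixteenth notes: crotchet = 4; semiquaver = 1; semiquaver = 1; quaver = 2; quaver = 2; minim = 8; crotchet = 4.
Adding: 4 + 1 + 1 + 2 + 2 + 8 + 4 = 22.
22 ÷ 6 = 3 complete bars with 4 sixteenth notes remaining.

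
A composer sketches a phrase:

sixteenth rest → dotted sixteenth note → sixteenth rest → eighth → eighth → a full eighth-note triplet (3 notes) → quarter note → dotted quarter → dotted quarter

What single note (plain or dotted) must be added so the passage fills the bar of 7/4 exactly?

thirty-second note

The bar of 7/4 = 56 thirty-second notes.
Express everything in thirty-second notes: sixteenth rest = 2; dotted sixteenth note = 3; sixteenth rest = 2; eighth = 4; eighth = 4; a full eighth-note triplet (3 notes) (three triplet eighths span one quarter) = 8; quarter note = 8; dotted quarter = 12; dotted quarter = 12.
Sum: 2 + 3 + 2 + 4 + 4 + 8 + 8 + 12 + 12 = 55.
Remaining: 56 − 55 = 1 thirty-second note, which is a thirty-second note.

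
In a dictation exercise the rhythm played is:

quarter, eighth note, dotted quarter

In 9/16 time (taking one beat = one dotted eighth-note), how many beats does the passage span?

4

One dotted eighth-note beat = 3 sixteenth notes.
Convert each value to sixteenth notes: quarter = 4; eighth note = 2; dotted quarter = 6.
Altogether 4 + 2 + 6 = 12.
12 ÷ 3 = 4 beats.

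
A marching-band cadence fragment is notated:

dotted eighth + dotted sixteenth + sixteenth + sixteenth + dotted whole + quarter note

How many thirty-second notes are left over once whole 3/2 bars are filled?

One bar of 3/2 = 48 thirty-second notes.
Each duration in thirty-second notes: dotted eighth = 6; dotted sixteenth = 3; sixteenth = 2; sixteenth = 2; dotted whole = 48; quarter note = 8.
Sum: 6 + 3 + 2 + 2 + 48 + 8 = 69.
69 ÷ 48 = 1 complete bar with 21 thirty-second notes remaining.

21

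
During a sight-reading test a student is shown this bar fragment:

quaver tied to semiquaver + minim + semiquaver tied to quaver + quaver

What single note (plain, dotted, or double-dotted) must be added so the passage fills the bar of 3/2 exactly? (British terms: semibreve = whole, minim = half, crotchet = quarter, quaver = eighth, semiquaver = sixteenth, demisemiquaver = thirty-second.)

half note

The bar of 3/2 = 24 sixteenth notes.
Working in sixteenth notes: quaver tied to semiquaver (quaver + semiquaver) = 3; minim = 8; semiquaver tied to quaver (semiquaver + quaver) = 3; quaver = 2.
Sum: 3 + 8 + 3 + 2 = 16.
Remaining: 24 − 16 = 8 sixteenth notes, which is a half note.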